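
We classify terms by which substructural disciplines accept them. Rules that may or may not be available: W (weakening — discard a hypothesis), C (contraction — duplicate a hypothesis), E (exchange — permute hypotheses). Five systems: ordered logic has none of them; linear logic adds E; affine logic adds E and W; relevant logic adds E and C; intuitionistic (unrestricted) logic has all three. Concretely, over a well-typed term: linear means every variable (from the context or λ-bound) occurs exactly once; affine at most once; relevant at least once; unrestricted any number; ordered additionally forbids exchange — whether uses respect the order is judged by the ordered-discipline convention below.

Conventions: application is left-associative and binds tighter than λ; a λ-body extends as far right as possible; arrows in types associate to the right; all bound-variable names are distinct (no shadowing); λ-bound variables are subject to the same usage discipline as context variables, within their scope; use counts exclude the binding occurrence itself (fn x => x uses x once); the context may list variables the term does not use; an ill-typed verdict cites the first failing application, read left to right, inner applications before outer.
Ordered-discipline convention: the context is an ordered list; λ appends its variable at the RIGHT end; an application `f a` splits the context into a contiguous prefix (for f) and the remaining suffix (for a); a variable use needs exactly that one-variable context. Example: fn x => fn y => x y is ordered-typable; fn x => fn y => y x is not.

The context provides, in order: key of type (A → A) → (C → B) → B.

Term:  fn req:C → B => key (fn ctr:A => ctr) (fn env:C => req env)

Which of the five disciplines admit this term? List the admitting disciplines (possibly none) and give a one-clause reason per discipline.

admitted by: ordered, linear, affine, relevant, unrestricted
use counts: key=1; req (bound)=1; ctr (bound)=1; env (bound)=1
left-to-right use order: key, ctr, req, env
typing: well-typed — term : (C → B) → B
ordered: ✓ — key, req, ctr, env once each; derivable with no W/C/E
linear: ✓ — single use per variable (key, req, ctr, env)
affine: ✓ — key, req, ctr, env: no repeats, contraction unneeded
relevant: ✓ — none of key, req, ctr, env goes unused
unrestricted: ✓ — simply typable at (C → B) → B; W, C, E all held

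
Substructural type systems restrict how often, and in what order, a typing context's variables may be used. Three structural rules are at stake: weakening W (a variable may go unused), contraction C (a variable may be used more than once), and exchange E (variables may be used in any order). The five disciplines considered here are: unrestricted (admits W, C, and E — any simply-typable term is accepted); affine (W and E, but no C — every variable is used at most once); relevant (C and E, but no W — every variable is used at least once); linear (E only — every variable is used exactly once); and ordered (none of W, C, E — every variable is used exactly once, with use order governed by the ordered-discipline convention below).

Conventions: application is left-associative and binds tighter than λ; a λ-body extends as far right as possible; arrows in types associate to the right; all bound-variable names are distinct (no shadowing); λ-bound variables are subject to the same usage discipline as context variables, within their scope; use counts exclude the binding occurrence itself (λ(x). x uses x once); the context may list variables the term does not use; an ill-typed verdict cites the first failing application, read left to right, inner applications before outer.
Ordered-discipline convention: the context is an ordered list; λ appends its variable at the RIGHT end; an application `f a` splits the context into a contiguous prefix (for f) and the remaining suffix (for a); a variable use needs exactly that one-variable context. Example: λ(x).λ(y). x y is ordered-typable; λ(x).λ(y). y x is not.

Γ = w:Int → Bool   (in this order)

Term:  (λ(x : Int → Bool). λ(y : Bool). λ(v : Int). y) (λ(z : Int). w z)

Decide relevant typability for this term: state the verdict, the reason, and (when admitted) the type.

no — x, v left unused
variable uses: w=1, x (bound)=0, y (bound)=1, v (bound)=0, z (bound)=1
use order (left to right): y, w, z
typing: well-typed — term : Bool → Int → Bool
all disciplines: ordered ✗, linear ✗, affine ✓, relevant ✗, unrestricted ✓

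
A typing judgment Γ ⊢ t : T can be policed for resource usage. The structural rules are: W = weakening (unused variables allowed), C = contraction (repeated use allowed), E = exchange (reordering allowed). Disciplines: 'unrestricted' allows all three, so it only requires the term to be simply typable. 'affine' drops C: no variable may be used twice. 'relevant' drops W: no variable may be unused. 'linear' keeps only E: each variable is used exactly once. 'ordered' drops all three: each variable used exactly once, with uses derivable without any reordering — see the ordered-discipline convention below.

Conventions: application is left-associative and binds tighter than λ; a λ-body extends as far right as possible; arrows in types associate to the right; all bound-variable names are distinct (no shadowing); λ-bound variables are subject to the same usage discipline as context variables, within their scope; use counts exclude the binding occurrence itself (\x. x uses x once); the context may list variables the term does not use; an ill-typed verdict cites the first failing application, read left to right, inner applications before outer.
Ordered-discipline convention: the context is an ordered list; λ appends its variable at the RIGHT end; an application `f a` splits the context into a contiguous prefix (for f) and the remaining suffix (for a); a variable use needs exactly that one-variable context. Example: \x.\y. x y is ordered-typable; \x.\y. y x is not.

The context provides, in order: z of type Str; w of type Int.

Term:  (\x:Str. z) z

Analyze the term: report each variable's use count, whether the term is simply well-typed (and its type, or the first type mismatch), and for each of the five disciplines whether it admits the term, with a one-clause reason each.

variable uses: z: 2; w: 0; x (bound): 0
order of uses: z, z
typing: ✓ — Str
ordered: ✗, uses contraction: z ×2; unused: w, x — weakening required
linear: ✗, uses contraction: z ×2; unused: w, x — weakening required
affine: ✗, uses contraction: z ×2
relevant: ✗, unused: w, x — weakening required
unrestricted: ✓, well-typed at Str; no restrictions here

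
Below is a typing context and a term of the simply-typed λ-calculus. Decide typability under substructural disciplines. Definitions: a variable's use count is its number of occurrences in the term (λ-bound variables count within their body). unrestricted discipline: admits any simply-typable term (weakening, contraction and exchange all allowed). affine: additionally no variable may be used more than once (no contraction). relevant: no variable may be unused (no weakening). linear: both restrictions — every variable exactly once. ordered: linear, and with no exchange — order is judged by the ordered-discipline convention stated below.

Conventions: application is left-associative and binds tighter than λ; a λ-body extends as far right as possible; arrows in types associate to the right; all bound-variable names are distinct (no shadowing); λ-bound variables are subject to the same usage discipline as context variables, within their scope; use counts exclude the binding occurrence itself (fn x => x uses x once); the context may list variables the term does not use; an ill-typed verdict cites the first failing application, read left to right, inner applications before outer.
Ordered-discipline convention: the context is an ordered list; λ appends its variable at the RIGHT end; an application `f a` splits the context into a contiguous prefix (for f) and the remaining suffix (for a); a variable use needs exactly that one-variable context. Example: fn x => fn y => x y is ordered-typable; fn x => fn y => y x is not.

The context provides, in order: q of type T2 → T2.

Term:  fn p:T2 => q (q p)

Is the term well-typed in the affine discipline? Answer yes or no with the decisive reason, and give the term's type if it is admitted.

no — q ×2 used more than once (contraction)
usage: q=2; p (λ-bound)=1
order of uses: q, q, p
typing: well-typed at T2 → T2
all disciplines: ordered ✗, linear ✗, affine ✗, relevant ✓, unrestricted ✓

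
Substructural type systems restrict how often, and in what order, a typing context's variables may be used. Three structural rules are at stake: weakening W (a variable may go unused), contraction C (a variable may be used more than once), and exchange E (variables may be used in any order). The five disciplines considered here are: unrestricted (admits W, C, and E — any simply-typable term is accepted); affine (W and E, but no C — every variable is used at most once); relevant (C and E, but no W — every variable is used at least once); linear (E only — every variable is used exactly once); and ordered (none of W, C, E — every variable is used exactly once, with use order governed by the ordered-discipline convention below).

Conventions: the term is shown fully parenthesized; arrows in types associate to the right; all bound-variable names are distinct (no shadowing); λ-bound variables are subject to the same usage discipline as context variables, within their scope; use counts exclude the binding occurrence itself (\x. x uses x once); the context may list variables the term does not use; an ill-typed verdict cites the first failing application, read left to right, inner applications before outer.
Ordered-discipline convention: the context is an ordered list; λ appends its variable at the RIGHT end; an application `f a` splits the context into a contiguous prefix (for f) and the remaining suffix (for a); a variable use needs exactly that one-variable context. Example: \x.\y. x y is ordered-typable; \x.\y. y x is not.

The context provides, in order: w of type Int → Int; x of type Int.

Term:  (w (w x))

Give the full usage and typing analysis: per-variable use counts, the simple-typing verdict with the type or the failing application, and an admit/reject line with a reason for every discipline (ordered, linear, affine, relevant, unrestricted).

counts: w: 2, x: 1
left-to-right use order: w, w, x
typing: well-typed at Int
ordered: ✗, repeated use of w ×2
linear: ✗, repeated use of w ×2
affine: ✗, repeated use of w ×2
relevant: ✓, at least one use each (w, x)
unrestricted: ✓, simply typable at Int; W, C, E all held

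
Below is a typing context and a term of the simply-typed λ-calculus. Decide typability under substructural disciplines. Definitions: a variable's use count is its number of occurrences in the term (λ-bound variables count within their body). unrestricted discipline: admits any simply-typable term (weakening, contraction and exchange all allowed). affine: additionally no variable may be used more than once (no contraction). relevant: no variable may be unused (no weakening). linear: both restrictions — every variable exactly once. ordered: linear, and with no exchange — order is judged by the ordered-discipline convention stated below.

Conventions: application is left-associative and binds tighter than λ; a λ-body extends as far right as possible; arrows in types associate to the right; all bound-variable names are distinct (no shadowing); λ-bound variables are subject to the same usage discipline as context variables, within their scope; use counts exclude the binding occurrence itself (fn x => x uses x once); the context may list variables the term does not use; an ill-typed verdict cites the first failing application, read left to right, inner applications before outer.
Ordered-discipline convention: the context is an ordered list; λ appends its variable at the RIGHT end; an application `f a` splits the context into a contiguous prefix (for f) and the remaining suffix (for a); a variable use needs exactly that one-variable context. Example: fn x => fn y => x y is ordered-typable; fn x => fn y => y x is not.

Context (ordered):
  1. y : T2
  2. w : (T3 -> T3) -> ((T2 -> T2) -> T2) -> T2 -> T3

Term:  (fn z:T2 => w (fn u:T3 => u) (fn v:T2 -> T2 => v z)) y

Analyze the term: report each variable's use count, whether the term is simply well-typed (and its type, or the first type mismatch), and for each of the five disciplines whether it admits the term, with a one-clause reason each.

use counts: y: 1, w: 1, z (bound): 1, u (bound): 1, v (bound): 1
use order (left to right): w, u, v, z, y
typing: well-typed — term : T2 -> T3
ordered ✗ (use order w, u, v, z, y needs exchange)
linear ✓ (each of y, w, z, u, v used exactly once)
affine ✓ (none of y, w, z, u, v used more than once)
relevant ✓ (none of y, w, z, u, v goes unused)
unrestricted ✓ (typability at T2 -> T3 is all that's needed)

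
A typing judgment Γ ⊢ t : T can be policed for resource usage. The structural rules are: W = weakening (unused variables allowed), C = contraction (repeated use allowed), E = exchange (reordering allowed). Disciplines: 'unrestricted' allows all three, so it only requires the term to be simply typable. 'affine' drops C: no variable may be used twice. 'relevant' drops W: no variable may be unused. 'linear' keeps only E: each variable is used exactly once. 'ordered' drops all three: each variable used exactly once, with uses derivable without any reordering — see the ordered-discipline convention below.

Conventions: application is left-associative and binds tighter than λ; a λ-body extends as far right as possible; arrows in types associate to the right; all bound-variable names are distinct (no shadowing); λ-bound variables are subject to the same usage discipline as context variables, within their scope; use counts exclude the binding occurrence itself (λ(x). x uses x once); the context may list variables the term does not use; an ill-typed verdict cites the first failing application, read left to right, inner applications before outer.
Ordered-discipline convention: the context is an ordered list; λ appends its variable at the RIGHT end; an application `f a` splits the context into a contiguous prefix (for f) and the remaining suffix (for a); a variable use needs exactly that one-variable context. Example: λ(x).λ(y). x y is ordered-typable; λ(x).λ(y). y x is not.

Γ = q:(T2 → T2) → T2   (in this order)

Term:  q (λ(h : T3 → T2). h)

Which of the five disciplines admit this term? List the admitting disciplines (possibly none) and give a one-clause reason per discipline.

admitting disciplines: none
variable uses: q: 1; h (λ-bound): 1
uses in reading order: q, h
typing: ill-typed: a function awaiting T2 → T2 gets (T3 → T2) → T3 → T2
ordered: ✗ — not simply typable
linear: ✗ — fails simple typing
affine: ✗ — a type mismatch blocks all five
relevant: ✗ — the type mismatch rejects it
unrestricted: ✗ — not simply typable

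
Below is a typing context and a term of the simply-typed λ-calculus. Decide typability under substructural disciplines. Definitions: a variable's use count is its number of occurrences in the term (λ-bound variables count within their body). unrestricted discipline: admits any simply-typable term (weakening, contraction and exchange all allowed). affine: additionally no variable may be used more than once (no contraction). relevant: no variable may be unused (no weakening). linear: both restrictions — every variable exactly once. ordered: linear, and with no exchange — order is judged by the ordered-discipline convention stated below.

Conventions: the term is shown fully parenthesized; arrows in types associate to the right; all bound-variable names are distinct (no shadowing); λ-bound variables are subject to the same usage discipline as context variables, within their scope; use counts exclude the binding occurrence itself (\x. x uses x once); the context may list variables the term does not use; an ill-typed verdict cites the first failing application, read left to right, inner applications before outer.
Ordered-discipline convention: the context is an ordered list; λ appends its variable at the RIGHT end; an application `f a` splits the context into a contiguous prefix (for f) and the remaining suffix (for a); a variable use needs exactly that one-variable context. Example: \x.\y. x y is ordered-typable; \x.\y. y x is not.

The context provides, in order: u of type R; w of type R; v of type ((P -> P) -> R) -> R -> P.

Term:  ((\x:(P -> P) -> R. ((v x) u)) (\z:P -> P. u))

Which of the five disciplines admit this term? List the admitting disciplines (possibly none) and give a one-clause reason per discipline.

admitting disciplines: unrestricted
usage: u ×2, w ×0, v ×1, x (λ-bound) ×1, z (λ-bound) ×0
order of uses: v, x, u, u
typing: well-typed — term : P
ordered: ✗, u ×2 used more than once (contraction); unused: w, z — weakening required
linear: ✗, u ×2 used more than once (contraction); unused: w, z — weakening required
affine: ✗, u ×2 used more than once (contraction)
relevant: ✗, unused: w, z — weakening required
unrestricted: ✓, well-typed at P; no restrictions here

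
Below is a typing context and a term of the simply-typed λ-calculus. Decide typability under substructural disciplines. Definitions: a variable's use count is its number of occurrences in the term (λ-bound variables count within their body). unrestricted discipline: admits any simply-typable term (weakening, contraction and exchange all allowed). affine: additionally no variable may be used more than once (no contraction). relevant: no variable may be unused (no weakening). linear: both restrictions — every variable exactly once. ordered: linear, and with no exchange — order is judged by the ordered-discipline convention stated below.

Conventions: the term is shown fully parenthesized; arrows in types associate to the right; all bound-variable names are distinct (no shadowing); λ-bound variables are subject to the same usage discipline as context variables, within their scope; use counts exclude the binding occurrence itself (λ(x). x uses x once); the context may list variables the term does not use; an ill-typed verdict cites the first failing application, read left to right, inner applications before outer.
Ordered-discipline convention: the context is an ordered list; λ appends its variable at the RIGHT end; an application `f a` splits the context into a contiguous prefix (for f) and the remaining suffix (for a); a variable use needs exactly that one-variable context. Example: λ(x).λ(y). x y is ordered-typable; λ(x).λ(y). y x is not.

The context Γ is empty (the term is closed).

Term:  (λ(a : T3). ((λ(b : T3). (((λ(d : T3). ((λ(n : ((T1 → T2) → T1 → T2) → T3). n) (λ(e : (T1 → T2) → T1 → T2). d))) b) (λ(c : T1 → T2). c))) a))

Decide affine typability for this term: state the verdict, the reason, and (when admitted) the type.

yes — no duplicate uses among a, b, d, n, e, c; term : T3 → T3
usage: a (bound): 1, b (bound): 1, d (bound): 1, n (bound): 1, e (bound): 0, c (bound): 1
order of uses: n, d, b, c, a
typing: well-typed — term : T3 → T3
summary: ordered ✗ | linear ✗ | affine ✓ | relevant ✗ | unrestricted ✓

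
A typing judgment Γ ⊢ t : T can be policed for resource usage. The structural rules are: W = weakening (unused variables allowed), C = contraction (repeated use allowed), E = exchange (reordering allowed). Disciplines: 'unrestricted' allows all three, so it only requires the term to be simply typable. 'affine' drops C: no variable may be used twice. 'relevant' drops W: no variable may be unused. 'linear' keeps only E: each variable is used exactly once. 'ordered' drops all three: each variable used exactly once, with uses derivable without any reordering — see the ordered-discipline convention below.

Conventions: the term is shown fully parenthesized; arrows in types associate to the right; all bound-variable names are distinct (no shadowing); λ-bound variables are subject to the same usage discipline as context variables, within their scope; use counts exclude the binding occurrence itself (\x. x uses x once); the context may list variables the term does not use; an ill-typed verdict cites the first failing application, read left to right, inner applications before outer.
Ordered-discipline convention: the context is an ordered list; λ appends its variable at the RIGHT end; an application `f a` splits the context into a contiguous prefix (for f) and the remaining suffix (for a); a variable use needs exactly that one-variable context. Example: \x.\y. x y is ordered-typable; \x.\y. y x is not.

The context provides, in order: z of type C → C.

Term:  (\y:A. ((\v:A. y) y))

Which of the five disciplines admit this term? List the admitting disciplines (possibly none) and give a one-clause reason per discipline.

accepted by: unrestricted
usage: z ×0, y (bound) ×2, v (bound) ×0
left-to-right use order: y, y
typing: ✓ — A → A
ordered ✗ (y ×2 used more than once (contraction); z, v never used (weakening))
linear ✗ (y ×2 used more than once (contraction); z, v never used (weakening))
affine ✗ (y ×2 used more than once (contraction))
relevant ✗ (z, v never used (weakening))
unrestricted ✓ (simply typable at A → A; W, C, E all held)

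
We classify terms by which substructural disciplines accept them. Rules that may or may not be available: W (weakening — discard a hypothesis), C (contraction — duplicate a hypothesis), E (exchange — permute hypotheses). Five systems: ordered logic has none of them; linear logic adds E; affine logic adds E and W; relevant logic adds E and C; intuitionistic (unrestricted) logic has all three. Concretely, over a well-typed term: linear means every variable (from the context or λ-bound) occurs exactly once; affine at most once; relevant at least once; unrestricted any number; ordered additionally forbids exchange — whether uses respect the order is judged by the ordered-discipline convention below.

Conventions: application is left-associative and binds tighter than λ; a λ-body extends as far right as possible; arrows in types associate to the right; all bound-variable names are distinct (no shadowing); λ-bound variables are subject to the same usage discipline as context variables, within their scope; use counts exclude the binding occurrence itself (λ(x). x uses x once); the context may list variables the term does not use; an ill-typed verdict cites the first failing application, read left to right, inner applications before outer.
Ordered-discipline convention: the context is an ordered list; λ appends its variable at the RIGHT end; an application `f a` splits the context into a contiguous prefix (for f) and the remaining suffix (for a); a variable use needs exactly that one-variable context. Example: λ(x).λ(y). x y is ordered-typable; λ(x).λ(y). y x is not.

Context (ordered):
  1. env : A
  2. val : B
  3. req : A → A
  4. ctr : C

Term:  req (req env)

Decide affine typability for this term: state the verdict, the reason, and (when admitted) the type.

no — req ×2 used more than once (contraction)
counts: env: 1×, val: 0×, req: 2×, ctr: 0×
order of uses: req, req, env
typing: ✓ — A
summary: ordered ✗, linear ✗, affine ✗, relevant ✗, unrestricted ✓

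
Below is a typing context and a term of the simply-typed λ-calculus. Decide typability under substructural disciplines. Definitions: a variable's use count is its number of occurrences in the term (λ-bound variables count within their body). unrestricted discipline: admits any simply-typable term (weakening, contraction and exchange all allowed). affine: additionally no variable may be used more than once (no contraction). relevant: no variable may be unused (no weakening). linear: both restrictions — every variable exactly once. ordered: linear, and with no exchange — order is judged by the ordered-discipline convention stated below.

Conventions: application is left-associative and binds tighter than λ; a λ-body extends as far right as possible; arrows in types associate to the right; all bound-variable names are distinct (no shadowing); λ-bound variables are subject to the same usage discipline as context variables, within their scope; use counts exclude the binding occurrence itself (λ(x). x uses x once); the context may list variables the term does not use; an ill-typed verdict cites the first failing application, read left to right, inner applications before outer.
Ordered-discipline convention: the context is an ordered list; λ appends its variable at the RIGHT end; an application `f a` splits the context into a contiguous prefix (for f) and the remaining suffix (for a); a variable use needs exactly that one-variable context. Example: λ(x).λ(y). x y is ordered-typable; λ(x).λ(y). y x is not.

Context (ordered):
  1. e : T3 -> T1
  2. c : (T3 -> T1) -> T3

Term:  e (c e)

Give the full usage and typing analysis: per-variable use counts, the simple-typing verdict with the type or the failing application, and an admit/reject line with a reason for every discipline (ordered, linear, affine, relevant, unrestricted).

usage: e: 2; c: 1
uses in reading order: e, c, e
typing: ✓ — T1
ordered ✗ (e ×2 used more than once (contraction))
linear ✗ (e ×2 used more than once (contraction))
affine ✗ (e ×2 used more than once (contraction))
relevant ✓ (e, c: all used, weakening unneeded)
unrestricted ✓ (simply typable at T1; W, C, E all held)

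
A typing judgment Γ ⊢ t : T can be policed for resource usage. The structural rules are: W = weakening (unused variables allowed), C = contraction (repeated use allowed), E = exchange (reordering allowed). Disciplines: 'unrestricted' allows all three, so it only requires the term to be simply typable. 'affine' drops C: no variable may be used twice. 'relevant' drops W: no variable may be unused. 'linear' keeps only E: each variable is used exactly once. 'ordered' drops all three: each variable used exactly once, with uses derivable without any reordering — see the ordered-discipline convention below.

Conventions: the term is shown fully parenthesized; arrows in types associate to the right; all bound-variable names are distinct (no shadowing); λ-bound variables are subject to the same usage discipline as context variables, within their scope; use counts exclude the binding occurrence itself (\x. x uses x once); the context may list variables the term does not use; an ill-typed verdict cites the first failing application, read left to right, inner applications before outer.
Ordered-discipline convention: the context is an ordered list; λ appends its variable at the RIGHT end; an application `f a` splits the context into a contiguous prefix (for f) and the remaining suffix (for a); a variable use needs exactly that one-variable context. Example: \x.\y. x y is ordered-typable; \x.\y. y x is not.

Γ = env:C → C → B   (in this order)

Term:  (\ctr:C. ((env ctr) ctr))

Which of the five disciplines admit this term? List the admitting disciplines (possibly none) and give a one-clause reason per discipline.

admitted by: relevant, unrestricted
usage: env ×1, ctr (bound) ×2
order of uses: env, ctr, ctr
typing: well-typed — term : C → B
ordered: ✗ — needs contraction — ctr ×2
linear: ✗ — needs contraction — ctr ×2
affine: ✗ — needs contraction — ctr ×2
relevant: ✓ — none of env, ctr goes unused
unrestricted: ✓ — typability at C → B is all that's needed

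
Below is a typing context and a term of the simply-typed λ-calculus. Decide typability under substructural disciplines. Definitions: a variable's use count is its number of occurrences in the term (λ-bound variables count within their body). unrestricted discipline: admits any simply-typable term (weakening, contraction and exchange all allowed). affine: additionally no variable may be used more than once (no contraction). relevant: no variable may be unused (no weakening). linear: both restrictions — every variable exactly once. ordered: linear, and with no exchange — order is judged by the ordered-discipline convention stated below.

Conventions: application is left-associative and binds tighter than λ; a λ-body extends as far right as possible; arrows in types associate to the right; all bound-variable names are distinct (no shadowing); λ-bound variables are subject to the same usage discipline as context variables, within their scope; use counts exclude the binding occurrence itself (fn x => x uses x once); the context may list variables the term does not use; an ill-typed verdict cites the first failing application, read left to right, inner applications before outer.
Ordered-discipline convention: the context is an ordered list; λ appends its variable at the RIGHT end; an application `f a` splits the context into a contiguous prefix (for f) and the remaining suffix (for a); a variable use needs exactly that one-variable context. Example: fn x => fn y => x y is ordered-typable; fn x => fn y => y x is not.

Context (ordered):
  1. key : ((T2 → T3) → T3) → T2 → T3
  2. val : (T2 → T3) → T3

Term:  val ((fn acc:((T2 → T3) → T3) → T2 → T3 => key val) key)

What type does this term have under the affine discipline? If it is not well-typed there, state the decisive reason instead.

not well-typed under affine — repeated use of key ×2, val ×2
use counts: key=2, val=2, acc [bound]=0
uses in reading order: val, key, val, key
typing: ✓ — T3
per-discipline verdicts: ordered ✗, linear ✗, affine ✗, relevant ✗, unrestricted ✓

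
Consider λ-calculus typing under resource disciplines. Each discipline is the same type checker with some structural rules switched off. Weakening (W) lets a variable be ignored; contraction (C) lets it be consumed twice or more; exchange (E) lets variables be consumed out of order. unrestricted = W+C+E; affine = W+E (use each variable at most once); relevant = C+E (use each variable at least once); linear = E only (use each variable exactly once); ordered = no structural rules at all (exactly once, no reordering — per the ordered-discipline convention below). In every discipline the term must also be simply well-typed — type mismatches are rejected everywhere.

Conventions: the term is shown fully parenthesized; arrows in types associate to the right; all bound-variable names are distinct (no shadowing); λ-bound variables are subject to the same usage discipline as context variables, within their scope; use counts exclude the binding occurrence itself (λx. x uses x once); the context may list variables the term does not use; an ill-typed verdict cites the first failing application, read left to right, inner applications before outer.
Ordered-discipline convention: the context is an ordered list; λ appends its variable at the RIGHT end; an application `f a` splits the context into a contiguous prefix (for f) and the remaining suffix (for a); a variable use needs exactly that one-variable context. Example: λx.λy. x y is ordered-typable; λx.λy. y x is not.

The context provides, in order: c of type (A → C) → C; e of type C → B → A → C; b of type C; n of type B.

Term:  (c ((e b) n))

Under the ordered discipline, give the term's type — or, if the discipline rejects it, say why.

term : C
usage: c: 1×, e: 1×, b: 1×, n: 1×
left-to-right use order: c, e, b, n
typing: the term checks, with type C
all disciplines: ordered ✓ | linear ✓ | affine ✓ | relevant ✓ | unrestricted ✓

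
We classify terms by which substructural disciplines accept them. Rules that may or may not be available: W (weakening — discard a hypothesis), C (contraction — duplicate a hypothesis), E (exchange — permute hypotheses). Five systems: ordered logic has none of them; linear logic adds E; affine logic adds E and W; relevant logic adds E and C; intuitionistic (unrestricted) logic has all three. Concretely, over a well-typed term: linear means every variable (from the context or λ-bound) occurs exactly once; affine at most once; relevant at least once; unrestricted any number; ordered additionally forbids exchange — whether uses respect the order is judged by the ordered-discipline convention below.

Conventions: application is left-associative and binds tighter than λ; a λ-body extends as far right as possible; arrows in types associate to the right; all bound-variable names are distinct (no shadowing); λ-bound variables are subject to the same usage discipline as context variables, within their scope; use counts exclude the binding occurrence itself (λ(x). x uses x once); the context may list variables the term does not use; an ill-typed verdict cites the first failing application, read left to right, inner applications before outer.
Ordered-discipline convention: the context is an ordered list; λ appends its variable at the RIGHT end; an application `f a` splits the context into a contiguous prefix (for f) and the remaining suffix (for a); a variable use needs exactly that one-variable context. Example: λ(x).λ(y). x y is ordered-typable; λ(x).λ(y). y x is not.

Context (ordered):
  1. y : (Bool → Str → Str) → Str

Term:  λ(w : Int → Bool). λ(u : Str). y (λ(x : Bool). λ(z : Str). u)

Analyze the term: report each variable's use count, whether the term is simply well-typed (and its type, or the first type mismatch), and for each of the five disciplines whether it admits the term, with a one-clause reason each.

usage: y ×1, w [bound] ×0, u [bound] ×1, x [bound] ×0, z [bound] ×0
uses in reading order: y, u
typing: the term checks, with type (Int → Bool) → Str → Str
ordered: ✗, w, x, z never used (weakening)
linear: ✗, w, x, z never used (weakening)
affine: ✓, no duplicate uses among y, w, u, x, z
relevant: ✗, w, x, z never used (weakening)
unrestricted: ✓, typability at (Int → Bool) → Str → Str is all that's needed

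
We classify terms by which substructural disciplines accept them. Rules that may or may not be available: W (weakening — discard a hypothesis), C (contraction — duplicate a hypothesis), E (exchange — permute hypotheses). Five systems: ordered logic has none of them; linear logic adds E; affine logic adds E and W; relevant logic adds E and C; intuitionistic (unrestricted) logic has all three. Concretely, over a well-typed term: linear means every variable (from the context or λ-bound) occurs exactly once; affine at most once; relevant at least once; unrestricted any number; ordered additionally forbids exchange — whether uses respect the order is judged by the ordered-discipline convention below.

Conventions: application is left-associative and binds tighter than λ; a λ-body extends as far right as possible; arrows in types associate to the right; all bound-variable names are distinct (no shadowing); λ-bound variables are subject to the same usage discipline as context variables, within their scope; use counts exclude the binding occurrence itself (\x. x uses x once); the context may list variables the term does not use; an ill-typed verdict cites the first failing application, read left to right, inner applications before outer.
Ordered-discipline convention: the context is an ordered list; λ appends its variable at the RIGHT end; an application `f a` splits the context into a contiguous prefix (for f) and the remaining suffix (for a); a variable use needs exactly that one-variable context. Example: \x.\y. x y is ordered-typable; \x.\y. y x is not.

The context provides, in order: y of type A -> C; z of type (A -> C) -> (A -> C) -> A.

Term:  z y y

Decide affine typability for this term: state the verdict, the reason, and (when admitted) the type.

no — uses contraction: y ×2
counts: y: 2×, z: 1×
use order (left to right): z, y, y
typing: well-typed — term : A
per-discipline verdicts: ordered ✗ · linear ✗ · affine ✗ · relevant ✓ · unrestricted ✓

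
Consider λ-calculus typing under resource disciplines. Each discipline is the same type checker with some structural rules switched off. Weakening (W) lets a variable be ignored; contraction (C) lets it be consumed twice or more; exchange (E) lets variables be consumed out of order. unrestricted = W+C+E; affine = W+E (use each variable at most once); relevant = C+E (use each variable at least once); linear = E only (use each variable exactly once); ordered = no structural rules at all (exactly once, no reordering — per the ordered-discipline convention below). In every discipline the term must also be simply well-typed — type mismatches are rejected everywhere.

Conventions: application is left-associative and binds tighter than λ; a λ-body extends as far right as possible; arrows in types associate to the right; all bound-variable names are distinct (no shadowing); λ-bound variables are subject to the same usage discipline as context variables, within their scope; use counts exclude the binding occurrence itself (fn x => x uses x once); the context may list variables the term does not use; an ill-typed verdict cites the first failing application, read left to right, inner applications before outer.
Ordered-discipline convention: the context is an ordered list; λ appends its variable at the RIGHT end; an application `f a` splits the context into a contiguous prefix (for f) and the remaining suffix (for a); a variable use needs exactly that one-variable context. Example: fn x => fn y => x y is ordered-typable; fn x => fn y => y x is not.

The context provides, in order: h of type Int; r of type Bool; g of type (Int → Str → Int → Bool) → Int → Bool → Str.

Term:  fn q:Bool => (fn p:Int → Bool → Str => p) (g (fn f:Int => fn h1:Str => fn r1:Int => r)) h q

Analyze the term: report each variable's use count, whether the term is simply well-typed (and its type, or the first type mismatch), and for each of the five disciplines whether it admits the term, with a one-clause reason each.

counts: h: 1×, r: 1×, g: 1×, q (bound): 1×, p (bound): 1×, f (bound): 0×, h1 (bound): 0×, r1 (bound): 0×
left-to-right use order: p, g, r, h, q
typing: well-typed at Bool → Str
ordered: ✗, needs weakening: f, h1, r1 unused
linear: ✗, needs weakening: f, h1, r1 unused
affine: ✓, at most one use each (h, r, g, q, p, f, h1, r1)
relevant: ✗, needs weakening: f, h1, r1 unused
unrestricted: ✓, simply typable at Bool → Str; W, C, E all held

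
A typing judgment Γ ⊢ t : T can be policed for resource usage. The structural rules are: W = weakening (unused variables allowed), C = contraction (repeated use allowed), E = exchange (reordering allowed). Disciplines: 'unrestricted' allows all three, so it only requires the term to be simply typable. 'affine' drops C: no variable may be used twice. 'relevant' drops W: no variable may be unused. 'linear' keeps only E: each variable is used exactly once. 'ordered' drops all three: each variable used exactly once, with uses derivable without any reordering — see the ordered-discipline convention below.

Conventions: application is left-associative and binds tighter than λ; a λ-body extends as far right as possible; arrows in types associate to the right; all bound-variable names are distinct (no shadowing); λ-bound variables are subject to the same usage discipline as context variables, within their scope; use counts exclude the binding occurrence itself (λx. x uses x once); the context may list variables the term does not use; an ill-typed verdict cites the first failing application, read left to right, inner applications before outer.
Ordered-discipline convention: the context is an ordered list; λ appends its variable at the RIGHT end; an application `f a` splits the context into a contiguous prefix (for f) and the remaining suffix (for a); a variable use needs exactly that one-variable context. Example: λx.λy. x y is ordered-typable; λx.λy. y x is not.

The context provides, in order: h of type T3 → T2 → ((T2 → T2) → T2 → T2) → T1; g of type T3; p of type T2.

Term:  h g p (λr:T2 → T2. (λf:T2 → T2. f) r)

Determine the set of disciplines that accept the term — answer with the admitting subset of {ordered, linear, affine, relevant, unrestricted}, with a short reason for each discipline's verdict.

admitted in: ordered, linear, affine, relevant, unrestricted
usage: h ×1, g ×1, p ×1, r (bound) ×1, f (bound) ×1
use order (left to right): h, g, p, f, r
typing: ✓ — T1
ordered ✓ (h, g, p, r, f once each; derivable with no W/C/E)
linear ✓ (exactly-once usage across h, g, p, r, f)
affine ✓ (no duplicate uses among h, g, p, r, f)
relevant ✓ (at least one use each (h, g, p, r, f))
unrestricted ✓ (well-typed at T1; no restrictions here)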